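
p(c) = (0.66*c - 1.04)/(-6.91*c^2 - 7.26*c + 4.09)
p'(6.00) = 0.00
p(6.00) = -0.01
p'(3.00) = -0.00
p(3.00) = -0.01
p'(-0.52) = 0.11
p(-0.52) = -0.23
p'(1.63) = -0.02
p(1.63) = -0.00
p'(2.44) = -0.00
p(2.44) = -0.01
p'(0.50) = -6.78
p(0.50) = 0.56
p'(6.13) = 0.00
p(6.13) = -0.01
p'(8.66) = 0.00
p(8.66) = -0.01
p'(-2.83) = 0.08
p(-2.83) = 0.09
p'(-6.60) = 0.00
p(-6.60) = 0.02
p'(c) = (0.66*c - 1.04)*(13.82*c + 7.26)/(-6.91*c^2 - 7.26*c + 4.09)^2 + 0.66/(-6.91*c^2 - 7.26*c + 4.09) = (4.5606*c^2 - 14.3728*c - 4.851)/(47.7481*c^4 + 100.3332*c^3 - 3.8162*c^2 - 59.3868*c + 16.7281)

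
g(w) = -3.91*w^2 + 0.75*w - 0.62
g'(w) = 0.75 - 7.82*w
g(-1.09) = -6.08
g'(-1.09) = 9.27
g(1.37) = -6.93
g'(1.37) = -9.96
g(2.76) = -28.33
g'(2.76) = -20.83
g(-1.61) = -11.96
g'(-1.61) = 13.34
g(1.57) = -9.08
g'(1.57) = -11.53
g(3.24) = -39.24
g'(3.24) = -24.59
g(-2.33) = -23.59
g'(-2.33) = 18.97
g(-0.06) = -0.68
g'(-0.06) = 1.22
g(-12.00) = -572.66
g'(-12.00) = 94.59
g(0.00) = -0.62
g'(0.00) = 0.75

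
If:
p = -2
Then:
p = -2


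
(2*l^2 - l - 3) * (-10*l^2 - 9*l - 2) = -20*l^4 - 8*l^3 + 35*l^2 + 29*l + 6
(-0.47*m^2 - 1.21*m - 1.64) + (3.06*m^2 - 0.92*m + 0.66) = 2.59*m^2 - 2.13*m - 0.98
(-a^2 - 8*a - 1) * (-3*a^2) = 3*a^4 + 24*a^3 + 3*a^2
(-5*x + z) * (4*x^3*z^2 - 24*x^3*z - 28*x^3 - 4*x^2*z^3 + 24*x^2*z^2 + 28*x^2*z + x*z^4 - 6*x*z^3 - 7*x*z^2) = -20*x^4*z^2 + 120*x^4*z + 140*x^4 + 24*x^3*z^3 - 144*x^3*z^2 - 168*x^3*z - 9*x^2*z^4 + 54*x^2*z^3 + 63*x^2*z^2 + x*z^5 - 6*x*z^4 - 7*x*z^3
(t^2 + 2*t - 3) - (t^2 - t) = 3*t - 3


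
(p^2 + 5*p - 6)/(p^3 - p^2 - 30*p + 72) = (p - 1)/(p^2 - 7*p + 12)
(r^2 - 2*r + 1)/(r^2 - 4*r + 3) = (r - 1)/(r - 3)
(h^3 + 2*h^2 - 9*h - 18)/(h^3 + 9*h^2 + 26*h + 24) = (h - 3)/(h + 4)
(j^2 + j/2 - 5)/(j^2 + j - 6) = (j + 5/2)/(j + 3)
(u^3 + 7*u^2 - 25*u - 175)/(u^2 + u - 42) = (u^2 - 25)/(u - 6)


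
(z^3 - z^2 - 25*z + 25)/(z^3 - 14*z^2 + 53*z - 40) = (z + 5)/(z - 8)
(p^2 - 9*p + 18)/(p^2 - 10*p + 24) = (p - 3)/(p - 4)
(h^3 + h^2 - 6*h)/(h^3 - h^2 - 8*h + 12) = h/(h - 2)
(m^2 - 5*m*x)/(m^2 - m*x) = (m - 5*x)/(m - x)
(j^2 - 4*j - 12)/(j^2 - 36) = (j + 2)/(j + 6)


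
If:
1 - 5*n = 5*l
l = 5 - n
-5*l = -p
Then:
No Solution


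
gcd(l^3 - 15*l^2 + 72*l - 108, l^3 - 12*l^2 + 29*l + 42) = l - 6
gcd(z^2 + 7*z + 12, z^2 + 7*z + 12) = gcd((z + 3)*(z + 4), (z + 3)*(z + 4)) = z^2 + 7*z + 12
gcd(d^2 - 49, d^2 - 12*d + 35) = d - 7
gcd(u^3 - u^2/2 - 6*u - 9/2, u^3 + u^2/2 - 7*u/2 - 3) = u^2 + 5*u/2 + 3/2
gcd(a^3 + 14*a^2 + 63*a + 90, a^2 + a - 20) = a + 5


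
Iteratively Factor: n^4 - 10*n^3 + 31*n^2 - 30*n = (n - 2)*(n^3 - 8*n^2 + 15*n) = (n - 3)*(n - 2)*(n^2 - 5*n) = n*(n - 3)*(n - 2)*(n - 5)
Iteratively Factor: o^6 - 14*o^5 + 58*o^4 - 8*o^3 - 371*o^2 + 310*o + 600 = (o + 2)*(o^5 - 16*o^4 + 90*o^3 - 188*o^2 + 5*o + 300) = (o + 1)*(o + 2)*(o^4 - 17*o^3 + 107*o^2 - 295*o + 300) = (o - 5)*(o + 1)*(o + 2)*(o^3 - 12*o^2 + 47*o - 60) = (o - 5)*(o - 4)*(o + 1)*(o + 2)*(o^2 - 8*o + 15) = (o - 5)^2*(o - 4)*(o + 1)*(o + 2)*(o - 3)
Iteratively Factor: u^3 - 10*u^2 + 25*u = (u - 5)*(u^2 - 5*u) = u*(u - 5)*(u - 5)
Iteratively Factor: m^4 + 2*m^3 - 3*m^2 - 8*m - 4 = (m - 2)*(m^3 + 4*m^2 + 5*m + 2) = (m - 2)*(m + 2)*(m^2 + 2*m + 1) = (m - 2)*(m + 1)*(m + 2)*(m + 1)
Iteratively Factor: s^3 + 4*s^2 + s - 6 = (s + 2)*(s^2 + 2*s - 3) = (s - 1)*(s + 2)*(s + 3)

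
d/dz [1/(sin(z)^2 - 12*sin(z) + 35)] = 2*(6 - sin(z))*cos(z)/(sin(z)^2 - 12*sin(z) + 35)^2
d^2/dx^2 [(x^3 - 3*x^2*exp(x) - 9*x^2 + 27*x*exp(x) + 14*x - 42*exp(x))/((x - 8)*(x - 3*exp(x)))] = 12/(x^3 - 24*x^2 + 192*x - 512)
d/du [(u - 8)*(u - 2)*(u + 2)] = 3*u^2 - 16*u - 4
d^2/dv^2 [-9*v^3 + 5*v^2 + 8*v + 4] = 10 - 54*v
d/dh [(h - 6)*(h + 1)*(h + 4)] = 3*h^2 - 2*h - 26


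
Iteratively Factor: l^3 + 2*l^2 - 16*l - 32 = (l + 2)*(l^2 - 16) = (l - 4)*(l + 2)*(l + 4)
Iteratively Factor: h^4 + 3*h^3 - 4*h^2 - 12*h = (h)*(h^3 + 3*h^2 - 4*h - 12) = h*(h - 2)*(h^2 + 5*h + 6) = h*(h - 2)*(h + 2)*(h + 3)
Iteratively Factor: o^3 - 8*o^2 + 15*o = (o)*(o^2 - 8*o + 15) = o*(o - 3)*(o - 5)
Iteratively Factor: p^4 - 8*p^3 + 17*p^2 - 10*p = (p - 2)*(p^3 - 6*p^2 + 5*p) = (p - 2)*(p - 1)*(p^2 - 5*p) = p*(p - 2)*(p - 1)*(p - 5)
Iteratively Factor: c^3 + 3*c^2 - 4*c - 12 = (c + 3)*(c^2 - 4) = (c + 2)*(c + 3)*(c - 2)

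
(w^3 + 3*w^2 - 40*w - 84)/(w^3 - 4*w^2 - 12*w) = (w + 7)/w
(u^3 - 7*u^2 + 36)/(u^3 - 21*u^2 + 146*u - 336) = (u^2 - u - 6)/(u^2 - 15*u + 56)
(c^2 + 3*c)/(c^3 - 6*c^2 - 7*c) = (c + 3)/(c^2 - 6*c - 7)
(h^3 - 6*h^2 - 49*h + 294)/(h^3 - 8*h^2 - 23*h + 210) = (h + 7)/(h + 5)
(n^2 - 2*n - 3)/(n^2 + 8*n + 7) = (n - 3)/(n + 7)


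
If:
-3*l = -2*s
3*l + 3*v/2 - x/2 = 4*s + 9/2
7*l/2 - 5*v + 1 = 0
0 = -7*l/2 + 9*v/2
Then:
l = 18/7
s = 27/7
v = 2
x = -129/7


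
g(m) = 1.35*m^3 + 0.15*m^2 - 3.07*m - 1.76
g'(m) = 4.05*m^2 + 0.3*m - 3.07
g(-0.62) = -0.12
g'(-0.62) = -1.70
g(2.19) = 6.42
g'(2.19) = 17.01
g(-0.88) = 0.14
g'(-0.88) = -0.20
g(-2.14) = -7.73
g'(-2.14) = 14.84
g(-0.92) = 0.14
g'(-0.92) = 0.08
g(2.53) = 13.30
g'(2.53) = 23.61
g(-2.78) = -21.07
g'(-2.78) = 27.40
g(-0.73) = 0.04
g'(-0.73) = -1.13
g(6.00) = 276.82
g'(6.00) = 144.53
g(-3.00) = -27.65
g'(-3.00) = 32.48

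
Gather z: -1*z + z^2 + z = z^2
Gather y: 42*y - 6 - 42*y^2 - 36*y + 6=-42*y^2 + 6*y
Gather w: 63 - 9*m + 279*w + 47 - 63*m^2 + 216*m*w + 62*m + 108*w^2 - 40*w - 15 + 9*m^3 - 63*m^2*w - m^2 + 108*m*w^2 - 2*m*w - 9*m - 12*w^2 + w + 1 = 9*m^3 - 64*m^2 + 44*m + w^2*(108*m + 96) + w*(-63*m^2 + 214*m + 240) + 96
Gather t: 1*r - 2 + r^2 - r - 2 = r^2 - 4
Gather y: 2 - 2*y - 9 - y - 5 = -3*y - 12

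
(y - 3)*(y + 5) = y^2 + 2*y - 15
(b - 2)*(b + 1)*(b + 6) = b^3 + 5*b^2 - 8*b - 12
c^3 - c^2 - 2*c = c*(c - 2)*(c + 1)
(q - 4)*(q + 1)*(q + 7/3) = q^3 - 2*q^2/3 - 11*q - 28/3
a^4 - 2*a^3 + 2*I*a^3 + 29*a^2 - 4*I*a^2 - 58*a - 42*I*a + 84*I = (a - 2)*(a - 3*I)*(a - 2*I)*(a + 7*I)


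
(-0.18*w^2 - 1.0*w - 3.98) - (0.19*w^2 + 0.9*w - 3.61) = -0.37*w^2 - 1.9*w - 0.37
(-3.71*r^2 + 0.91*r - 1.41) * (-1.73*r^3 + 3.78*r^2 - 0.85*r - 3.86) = 6.4183*r^5 - 15.5981*r^4 + 9.0326*r^3 + 8.2173*r^2 - 2.3141*r + 5.4426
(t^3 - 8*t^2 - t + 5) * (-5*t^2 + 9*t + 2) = -5*t^5 + 49*t^4 - 65*t^3 - 50*t^2 + 43*t + 10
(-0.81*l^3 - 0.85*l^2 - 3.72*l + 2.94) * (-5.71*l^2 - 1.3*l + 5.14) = 4.6251*l^5 + 5.9065*l^4 + 18.1828*l^3 - 16.3204*l^2 - 22.9428*l + 15.1116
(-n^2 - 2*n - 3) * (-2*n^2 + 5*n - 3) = 2*n^4 - n^3 - n^2 - 9*n + 9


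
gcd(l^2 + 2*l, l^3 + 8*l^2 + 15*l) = l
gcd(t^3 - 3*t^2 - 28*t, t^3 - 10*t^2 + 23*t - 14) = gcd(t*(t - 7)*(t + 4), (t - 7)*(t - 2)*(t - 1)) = t - 7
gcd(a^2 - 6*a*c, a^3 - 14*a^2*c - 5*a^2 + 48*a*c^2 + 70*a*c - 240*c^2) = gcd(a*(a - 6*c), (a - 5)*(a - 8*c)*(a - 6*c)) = a - 6*c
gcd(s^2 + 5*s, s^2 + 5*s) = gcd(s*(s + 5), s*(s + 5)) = s^2 + 5*s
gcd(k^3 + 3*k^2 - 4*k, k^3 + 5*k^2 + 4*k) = k^2 + 4*k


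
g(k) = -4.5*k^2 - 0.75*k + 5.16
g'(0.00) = -0.75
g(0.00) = 5.16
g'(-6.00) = 53.25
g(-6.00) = -152.34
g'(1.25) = -12.00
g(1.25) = -2.81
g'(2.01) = -18.84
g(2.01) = -14.53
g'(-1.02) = 8.43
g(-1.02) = 1.24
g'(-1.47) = 12.48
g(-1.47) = -3.46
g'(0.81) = -8.04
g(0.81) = 1.60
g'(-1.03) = 8.52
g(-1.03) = 1.16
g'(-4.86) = 42.99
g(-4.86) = -97.48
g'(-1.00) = 8.25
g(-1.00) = 1.41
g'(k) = -9.0*k - 0.75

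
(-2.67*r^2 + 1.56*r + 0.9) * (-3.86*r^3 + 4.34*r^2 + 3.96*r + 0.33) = 10.3062*r^5 - 17.6094*r^4 - 7.2768*r^3 + 9.2025*r^2 + 4.0788*r + 0.297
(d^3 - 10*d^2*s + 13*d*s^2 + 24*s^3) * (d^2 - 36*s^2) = d^5 - 10*d^4*s - 23*d^3*s^2 + 384*d^2*s^3 - 468*d*s^4 - 864*s^5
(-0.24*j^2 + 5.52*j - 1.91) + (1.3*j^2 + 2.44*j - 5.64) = 1.06*j^2 + 7.96*j - 7.55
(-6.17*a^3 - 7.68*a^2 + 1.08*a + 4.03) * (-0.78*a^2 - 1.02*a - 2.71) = 4.8126*a^5 + 12.2838*a^4 + 23.7119*a^3 + 16.5678*a^2 - 7.0374*a - 10.9213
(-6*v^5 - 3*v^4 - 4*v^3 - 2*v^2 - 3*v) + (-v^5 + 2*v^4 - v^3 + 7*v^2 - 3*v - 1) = -7*v^5 - v^4 - 5*v^3 + 5*v^2 - 6*v - 1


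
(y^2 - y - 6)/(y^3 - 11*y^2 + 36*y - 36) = (y + 2)/(y^2 - 8*y + 12)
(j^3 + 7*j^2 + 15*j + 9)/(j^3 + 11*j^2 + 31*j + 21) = (j + 3)/(j + 7)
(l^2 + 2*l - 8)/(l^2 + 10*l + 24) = (l - 2)/(l + 6)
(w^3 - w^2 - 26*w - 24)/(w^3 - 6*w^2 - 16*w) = (-w^3 + w^2 + 26*w + 24)/(w*(-w^2 + 6*w + 16))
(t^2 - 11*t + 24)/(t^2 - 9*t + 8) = (t - 3)/(t - 1)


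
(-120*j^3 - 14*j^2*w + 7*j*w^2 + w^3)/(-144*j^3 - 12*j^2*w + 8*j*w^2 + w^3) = (5*j + w)/(6*j + w)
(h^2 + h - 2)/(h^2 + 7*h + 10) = (h - 1)/(h + 5)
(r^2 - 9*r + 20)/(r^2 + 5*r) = (r^2 - 9*r + 20)/(r*(r + 5))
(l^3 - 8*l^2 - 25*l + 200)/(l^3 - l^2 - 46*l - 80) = (l - 5)/(l + 2)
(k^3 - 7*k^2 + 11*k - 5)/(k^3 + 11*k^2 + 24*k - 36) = (k^2 - 6*k + 5)/(k^2 + 12*k + 36)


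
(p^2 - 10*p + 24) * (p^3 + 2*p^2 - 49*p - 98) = p^5 - 8*p^4 - 45*p^3 + 440*p^2 - 196*p - 2352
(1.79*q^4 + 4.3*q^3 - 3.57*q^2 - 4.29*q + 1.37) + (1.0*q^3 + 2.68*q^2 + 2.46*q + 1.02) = 1.79*q^4 + 5.3*q^3 - 0.89*q^2 - 1.83*q + 2.39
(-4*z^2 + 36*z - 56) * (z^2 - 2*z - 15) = -4*z^4 + 44*z^3 - 68*z^2 - 428*z + 840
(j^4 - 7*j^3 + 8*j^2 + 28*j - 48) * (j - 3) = j^5 - 10*j^4 + 29*j^3 + 4*j^2 - 132*j + 144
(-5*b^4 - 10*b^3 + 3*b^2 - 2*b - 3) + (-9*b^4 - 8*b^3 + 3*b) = -14*b^4 - 18*b^3 + 3*b^2 + b - 3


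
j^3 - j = j*(j - 1)*(j + 1)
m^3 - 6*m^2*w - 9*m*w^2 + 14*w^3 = (m - 7*w)*(m - w)*(m + 2*w)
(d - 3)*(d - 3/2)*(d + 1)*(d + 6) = d^4 + 5*d^3/2 - 21*d^2 + 9*d/2 + 27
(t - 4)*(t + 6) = t^2 + 2*t - 24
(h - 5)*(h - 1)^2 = h^3 - 7*h^2 + 11*h - 5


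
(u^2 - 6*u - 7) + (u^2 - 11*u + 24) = 2*u^2 - 17*u + 17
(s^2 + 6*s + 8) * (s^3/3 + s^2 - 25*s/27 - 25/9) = s^5/3 + 3*s^4 + 209*s^3/27 - s^2/3 - 650*s/27 - 200/9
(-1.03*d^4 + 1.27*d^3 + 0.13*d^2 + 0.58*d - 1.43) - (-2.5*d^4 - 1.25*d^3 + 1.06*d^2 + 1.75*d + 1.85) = 1.47*d^4 + 2.52*d^3 - 0.93*d^2 - 1.17*d - 3.28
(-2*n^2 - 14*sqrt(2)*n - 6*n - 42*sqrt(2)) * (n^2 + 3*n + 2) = -2*n^4 - 14*sqrt(2)*n^3 - 12*n^3 - 84*sqrt(2)*n^2 - 22*n^2 - 154*sqrt(2)*n - 12*n - 84*sqrt(2)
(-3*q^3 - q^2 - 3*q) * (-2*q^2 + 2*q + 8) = 6*q^5 - 4*q^4 - 20*q^3 - 14*q^2 - 24*q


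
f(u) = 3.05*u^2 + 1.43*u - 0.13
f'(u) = 6.1*u + 1.43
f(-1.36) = 3.57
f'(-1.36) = -6.87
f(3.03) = 32.20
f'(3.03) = 19.91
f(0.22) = 0.33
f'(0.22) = 2.77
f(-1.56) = 5.06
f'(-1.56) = -8.09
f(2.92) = 30.05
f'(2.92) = 19.24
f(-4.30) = 50.12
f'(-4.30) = -24.80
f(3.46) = 41.33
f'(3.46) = 22.54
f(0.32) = 0.64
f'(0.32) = 3.38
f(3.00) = 31.61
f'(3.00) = 19.73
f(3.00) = 31.61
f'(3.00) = 19.73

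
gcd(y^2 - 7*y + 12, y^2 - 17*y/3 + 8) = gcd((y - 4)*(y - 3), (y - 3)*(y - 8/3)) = y - 3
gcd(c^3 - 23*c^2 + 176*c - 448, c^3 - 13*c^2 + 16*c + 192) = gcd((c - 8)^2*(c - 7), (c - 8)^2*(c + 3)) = c^2 - 16*c + 64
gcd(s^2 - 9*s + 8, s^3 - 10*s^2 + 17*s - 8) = s^2 - 9*s + 8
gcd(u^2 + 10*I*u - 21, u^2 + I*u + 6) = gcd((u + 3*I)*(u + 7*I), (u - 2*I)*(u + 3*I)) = u + 3*I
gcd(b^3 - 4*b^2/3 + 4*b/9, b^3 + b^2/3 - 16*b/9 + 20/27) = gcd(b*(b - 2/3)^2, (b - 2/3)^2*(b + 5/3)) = b^2 - 4*b/3 + 4/9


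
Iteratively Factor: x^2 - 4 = (x + 2)*(x - 2)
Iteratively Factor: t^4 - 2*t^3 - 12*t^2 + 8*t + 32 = (t + 2)*(t^3 - 4*t^2 - 4*t + 16) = (t - 2)*(t + 2)*(t^2 - 2*t - 8) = (t - 2)*(t + 2)^2*(t - 4)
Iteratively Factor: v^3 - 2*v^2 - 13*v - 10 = (v - 5)*(v^2 + 3*v + 2) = (v - 5)*(v + 2)*(v + 1)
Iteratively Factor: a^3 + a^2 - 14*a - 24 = (a - 4)*(a^2 + 5*a + 6) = (a - 4)*(a + 3)*(a + 2)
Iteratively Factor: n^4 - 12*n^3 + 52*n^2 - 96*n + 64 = (n - 2)*(n^3 - 10*n^2 + 32*n - 32) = (n - 2)^2*(n^2 - 8*n + 16) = (n - 4)*(n - 2)^2*(n - 4)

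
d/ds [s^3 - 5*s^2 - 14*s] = 3*s^2 - 10*s - 14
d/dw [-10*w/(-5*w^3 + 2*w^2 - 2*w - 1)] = 10*(-10*w^3 + 2*w^2 + 1)/(25*w^6 - 20*w^5 + 24*w^4 + 2*w^3 + 4*w + 1)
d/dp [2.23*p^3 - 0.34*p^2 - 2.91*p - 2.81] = 6.69*p^2 - 0.68*p - 2.91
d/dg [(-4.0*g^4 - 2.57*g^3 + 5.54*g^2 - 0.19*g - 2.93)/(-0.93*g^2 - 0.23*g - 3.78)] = (7.44*g^5 + 5.1501*g^4 + 61.6622*g^3 + 27.6929*g^2 - 47.3322*g + 0.0442999999999999)/(0.8649*g^4 + 0.4278*g^3 + 7.0837*g^2 + 1.7388*g + 14.2884)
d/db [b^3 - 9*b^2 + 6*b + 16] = 3*b^2 - 18*b + 6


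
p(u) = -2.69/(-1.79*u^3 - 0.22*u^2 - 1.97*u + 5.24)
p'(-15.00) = -0.00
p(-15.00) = -0.00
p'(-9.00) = -0.00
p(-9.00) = -0.00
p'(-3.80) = -0.02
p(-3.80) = -0.02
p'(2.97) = -0.06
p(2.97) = 0.05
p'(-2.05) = -0.11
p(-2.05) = -0.11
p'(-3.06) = -0.04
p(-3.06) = -0.04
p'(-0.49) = -0.20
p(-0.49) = -0.42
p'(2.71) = -0.08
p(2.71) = 0.07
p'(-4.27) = -0.01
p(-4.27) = -0.02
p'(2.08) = -0.28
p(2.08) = 0.17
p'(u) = -2.69*(5.37*u^2 + 0.44*u + 1.97)/(-1.79*u^3 - 0.22*u^2 - 1.97*u + 5.24)^2 = (-14.4453*u^2 - 1.1836*u - 5.2993)/(1.79*u^3 + 0.22*u^2 + 1.97*u - 5.24)^2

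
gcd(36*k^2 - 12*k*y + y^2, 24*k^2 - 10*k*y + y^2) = -6*k + y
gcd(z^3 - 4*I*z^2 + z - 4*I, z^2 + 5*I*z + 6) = z - I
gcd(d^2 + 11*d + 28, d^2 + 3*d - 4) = d + 4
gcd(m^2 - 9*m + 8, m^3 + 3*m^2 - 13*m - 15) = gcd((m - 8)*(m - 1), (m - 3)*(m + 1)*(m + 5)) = 1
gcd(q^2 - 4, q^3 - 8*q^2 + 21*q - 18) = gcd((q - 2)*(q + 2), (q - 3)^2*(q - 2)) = q - 2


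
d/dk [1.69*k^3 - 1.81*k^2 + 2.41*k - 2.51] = 5.07*k^2 - 3.62*k + 2.41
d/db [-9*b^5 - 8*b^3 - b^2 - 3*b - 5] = -45*b^4 - 24*b^2 - 2*b - 3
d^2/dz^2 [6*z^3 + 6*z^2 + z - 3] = 36*z + 12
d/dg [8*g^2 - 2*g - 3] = 16*g - 2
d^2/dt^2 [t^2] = 2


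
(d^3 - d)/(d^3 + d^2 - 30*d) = (d^2 - 1)/(d^2 + d - 30)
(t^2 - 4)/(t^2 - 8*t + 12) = (t + 2)/(t - 6)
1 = 1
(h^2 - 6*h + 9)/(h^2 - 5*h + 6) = (h - 3)/(h - 2)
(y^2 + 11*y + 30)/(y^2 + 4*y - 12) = (y + 5)/(y - 2)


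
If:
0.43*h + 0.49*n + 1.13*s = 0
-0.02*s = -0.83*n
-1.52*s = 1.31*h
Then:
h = 0.00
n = 0.00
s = 0.00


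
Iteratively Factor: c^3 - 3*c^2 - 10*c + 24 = (c - 4)*(c^2 + c - 6) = (c - 4)*(c - 2)*(c + 3)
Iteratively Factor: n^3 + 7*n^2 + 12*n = (n + 3)*(n^2 + 4*n) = (n + 3)*(n + 4)*(n)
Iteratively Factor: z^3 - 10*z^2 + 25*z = (z - 5)*(z^2 - 5*z) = z*(z - 5)*(z - 5)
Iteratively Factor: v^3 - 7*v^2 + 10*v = (v - 2)*(v^2 - 5*v) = v*(v - 2)*(v - 5)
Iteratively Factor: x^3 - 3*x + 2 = (x - 1)*(x^2 + x - 2) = (x - 1)^2*(x + 2)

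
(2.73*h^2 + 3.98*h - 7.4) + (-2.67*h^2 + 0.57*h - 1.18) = 0.0600000000000001*h^2 + 4.55*h - 8.58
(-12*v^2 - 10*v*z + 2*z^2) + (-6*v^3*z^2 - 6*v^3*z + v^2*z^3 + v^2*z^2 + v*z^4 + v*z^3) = -6*v^3*z^2 - 6*v^3*z + v^2*z^3 + v^2*z^2 - 12*v^2 + v*z^4 + v*z^3 - 10*v*z + 2*z^2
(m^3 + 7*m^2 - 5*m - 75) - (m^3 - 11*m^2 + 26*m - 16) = 18*m^2 - 31*m - 59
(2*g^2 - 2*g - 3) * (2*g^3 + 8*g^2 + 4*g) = 4*g^5 + 12*g^4 - 14*g^3 - 32*g^2 - 12*g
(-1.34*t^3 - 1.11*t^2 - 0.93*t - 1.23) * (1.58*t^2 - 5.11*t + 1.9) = -2.1172*t^5 + 5.0936*t^4 + 1.6567*t^3 + 0.6999*t^2 + 4.5183*t - 2.337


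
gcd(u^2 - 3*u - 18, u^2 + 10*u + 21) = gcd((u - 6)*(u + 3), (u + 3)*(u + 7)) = u + 3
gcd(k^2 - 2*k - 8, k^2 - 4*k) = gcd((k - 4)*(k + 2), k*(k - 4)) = k - 4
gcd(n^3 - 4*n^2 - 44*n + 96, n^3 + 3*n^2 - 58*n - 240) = n^2 - 2*n - 48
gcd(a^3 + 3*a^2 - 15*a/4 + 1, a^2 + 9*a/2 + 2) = a + 4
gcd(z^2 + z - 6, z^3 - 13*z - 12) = z + 3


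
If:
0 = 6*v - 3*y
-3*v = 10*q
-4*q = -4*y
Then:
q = 0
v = 0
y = 0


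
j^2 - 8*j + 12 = (j - 6)*(j - 2)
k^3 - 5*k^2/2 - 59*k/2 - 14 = (k - 7)*(k + 1/2)*(k + 4)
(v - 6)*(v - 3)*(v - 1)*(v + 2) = v^4 - 8*v^3 + 7*v^2 + 36*v - 36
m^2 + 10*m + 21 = (m + 3)*(m + 7)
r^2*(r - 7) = r^3 - 7*r^2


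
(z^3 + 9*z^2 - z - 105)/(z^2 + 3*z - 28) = (z^2 + 2*z - 15)/(z - 4)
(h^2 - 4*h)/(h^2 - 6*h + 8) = h/(h - 2)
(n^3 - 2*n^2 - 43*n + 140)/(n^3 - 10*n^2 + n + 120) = (n^2 + 3*n - 28)/(n^2 - 5*n - 24)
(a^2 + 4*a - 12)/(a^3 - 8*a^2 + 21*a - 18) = (a + 6)/(a^2 - 6*a + 9)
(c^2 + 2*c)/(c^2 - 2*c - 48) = c*(c + 2)/(c^2 - 2*c - 48)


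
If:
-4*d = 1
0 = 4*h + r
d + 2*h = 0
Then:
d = -1/4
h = 1/8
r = -1/2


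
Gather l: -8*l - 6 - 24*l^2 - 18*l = -24*l^2 - 26*l - 6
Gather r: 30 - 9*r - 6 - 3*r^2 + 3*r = -3*r^2 - 6*r + 24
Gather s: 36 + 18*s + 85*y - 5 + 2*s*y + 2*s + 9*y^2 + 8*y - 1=s*(2*y + 20) + 9*y^2 + 93*y + 30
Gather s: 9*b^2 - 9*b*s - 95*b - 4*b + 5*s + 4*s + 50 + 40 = 9*b^2 - 99*b + s*(9 - 9*b) + 90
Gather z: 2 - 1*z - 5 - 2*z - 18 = -3*z - 21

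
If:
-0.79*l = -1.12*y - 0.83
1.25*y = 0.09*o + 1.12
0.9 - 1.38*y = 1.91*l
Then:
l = 0.67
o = -16.20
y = -0.27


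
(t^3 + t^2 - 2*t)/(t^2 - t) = t + 2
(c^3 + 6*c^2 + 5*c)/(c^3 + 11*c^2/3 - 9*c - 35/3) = 3*c/(3*c - 7)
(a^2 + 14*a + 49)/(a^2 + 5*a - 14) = (a + 7)/(a - 2)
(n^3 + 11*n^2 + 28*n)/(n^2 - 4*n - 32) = n*(n + 7)/(n - 8)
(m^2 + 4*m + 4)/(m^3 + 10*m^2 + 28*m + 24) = 1/(m + 6)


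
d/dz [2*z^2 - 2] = 4*z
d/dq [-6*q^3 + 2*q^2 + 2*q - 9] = -18*q^2 + 4*q + 2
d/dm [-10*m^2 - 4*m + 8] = -20*m - 4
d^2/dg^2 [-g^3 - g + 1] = -6*g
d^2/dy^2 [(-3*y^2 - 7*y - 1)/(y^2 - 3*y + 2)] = 2*(-16*y^3 + 15*y^2 + 51*y - 61)/(y^6 - 9*y^5 + 33*y^4 - 63*y^3 + 66*y^2 - 36*y + 8)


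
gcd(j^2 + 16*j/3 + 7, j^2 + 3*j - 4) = 1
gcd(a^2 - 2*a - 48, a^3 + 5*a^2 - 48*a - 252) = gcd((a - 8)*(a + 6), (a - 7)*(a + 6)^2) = a + 6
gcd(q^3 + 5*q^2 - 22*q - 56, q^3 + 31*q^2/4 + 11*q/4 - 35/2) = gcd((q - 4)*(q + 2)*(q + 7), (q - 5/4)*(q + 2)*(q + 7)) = q^2 + 9*q + 14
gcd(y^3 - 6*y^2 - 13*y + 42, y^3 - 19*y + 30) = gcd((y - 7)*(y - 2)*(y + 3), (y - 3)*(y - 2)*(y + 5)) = y - 2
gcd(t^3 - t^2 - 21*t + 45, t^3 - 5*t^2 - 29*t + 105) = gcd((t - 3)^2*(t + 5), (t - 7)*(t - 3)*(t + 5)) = t^2 + 2*t - 15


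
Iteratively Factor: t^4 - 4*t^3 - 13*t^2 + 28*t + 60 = (t - 5)*(t^3 + t^2 - 8*t - 12) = (t - 5)*(t + 2)*(t^2 - t - 6) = (t - 5)*(t + 2)^2*(t - 3)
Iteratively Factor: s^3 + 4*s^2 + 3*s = (s)*(s^2 + 4*s + 3) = s*(s + 1)*(s + 3)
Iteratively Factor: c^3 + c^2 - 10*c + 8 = (c - 2)*(c^2 + 3*c - 4) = (c - 2)*(c - 1)*(c + 4)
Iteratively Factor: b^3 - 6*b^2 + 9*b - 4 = (b - 4)*(b^2 - 2*b + 1) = (b - 4)*(b - 1)*(b - 1)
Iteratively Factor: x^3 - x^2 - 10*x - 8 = (x + 1)*(x^2 - 2*x - 8) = (x + 1)*(x + 2)*(x - 4)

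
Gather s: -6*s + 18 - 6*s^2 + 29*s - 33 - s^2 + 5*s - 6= -7*s^2 + 28*s - 21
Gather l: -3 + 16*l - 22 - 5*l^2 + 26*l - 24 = -5*l^2 + 42*l - 49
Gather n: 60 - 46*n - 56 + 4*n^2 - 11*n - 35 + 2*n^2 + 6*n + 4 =6*n^2 - 51*n - 27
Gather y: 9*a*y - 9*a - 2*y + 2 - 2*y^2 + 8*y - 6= -9*a - 2*y^2 + y*(9*a + 6) - 4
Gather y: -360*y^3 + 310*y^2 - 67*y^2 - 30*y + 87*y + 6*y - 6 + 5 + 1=-360*y^3 + 243*y^2 + 63*y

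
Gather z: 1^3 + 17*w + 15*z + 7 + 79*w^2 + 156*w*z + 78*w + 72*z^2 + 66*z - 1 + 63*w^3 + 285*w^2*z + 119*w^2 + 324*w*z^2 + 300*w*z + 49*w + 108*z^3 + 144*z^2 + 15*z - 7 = 63*w^3 + 198*w^2 + 144*w + 108*z^3 + z^2*(324*w + 216) + z*(285*w^2 + 456*w + 96)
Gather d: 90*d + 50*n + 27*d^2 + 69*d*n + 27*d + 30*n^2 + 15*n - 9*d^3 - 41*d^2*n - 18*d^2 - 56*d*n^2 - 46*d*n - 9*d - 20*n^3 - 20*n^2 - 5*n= -9*d^3 + d^2*(9 - 41*n) + d*(-56*n^2 + 23*n + 108) - 20*n^3 + 10*n^2 + 60*n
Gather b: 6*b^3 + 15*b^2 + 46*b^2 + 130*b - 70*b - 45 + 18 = 6*b^3 + 61*b^2 + 60*b - 27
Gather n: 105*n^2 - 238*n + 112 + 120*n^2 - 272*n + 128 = 225*n^2 - 510*n + 240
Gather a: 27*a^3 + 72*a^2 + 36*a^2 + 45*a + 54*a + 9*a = 27*a^3 + 108*a^2 + 108*a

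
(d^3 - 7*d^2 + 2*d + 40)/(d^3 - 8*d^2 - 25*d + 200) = (d^2 - 2*d - 8)/(d^2 - 3*d - 40)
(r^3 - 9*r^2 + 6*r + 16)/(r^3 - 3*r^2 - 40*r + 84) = (r^2 - 7*r - 8)/(r^2 - r - 42)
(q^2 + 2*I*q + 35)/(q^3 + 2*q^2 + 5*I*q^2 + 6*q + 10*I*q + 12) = (q^2 + 2*I*q + 35)/(q^3 + q^2*(2 + 5*I) + q*(6 + 10*I) + 12)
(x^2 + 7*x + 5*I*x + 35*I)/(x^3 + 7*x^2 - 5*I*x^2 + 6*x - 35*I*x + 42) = (x + 5*I)/(x^2 - 5*I*x + 6)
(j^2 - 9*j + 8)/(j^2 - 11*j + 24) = (j - 1)/(j - 3)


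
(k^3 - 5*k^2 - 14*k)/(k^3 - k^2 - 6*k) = (k - 7)/(k - 3)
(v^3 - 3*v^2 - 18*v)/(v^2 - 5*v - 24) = v*(v - 6)/(v - 8)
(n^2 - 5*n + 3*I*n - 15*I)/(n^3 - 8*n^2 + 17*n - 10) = (n + 3*I)/(n^2 - 3*n + 2)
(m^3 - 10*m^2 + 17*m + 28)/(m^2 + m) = m - 11 + 28/m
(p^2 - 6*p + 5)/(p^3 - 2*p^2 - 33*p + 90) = (p - 1)/(p^2 + 3*p - 18)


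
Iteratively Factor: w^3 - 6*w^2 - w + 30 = (w - 3)*(w^2 - 3*w - 10) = (w - 3)*(w + 2)*(w - 5)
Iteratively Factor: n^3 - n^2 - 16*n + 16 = (n - 4)*(n^2 + 3*n - 4) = (n - 4)*(n - 1)*(n + 4)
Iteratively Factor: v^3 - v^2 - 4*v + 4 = (v - 1)*(v^2 - 4) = (v - 2)*(v - 1)*(v + 2)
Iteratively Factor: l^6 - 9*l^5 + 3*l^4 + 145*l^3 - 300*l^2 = (l - 3)*(l^5 - 6*l^4 - 15*l^3 + 100*l^2) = (l - 3)*(l + 4)*(l^4 - 10*l^3 + 25*l^2) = (l - 5)*(l - 3)*(l + 4)*(l^3 - 5*l^2) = (l - 5)^2*(l - 3)*(l + 4)*(l^2) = l*(l - 5)^2*(l - 3)*(l + 4)*(l)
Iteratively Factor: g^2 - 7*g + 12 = (g - 3)*(g - 4)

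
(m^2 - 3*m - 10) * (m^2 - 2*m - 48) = m^4 - 5*m^3 - 52*m^2 + 164*m + 480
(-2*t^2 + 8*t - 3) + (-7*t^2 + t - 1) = -9*t^2 + 9*t - 4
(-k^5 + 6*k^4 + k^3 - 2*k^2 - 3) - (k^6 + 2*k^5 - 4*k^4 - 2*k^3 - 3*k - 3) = -k^6 - 3*k^5 + 10*k^4 + 3*k^3 - 2*k^2 + 3*k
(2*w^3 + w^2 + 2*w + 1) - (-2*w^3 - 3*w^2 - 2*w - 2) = 4*w^3 + 4*w^2 + 4*w + 3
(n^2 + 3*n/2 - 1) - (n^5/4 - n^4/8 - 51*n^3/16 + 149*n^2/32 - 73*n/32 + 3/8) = -n^5/4 + n^4/8 + 51*n^3/16 - 117*n^2/32 + 121*n/32 - 11/8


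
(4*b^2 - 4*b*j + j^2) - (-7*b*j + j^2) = 4*b^2 + 3*b*j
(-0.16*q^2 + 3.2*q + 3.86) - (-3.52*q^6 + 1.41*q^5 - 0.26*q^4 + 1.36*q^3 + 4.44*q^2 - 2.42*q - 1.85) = 3.52*q^6 - 1.41*q^5 + 0.26*q^4 - 1.36*q^3 - 4.6*q^2 + 5.62*q + 5.71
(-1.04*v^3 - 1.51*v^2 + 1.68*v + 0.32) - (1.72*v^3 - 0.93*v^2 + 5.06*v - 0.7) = -2.76*v^3 - 0.58*v^2 - 3.38*v + 1.02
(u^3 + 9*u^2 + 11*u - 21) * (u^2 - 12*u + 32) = u^5 - 3*u^4 - 65*u^3 + 135*u^2 + 604*u - 672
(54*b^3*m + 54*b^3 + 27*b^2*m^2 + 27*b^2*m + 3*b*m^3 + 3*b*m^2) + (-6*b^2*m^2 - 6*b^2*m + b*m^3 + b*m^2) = 54*b^3*m + 54*b^3 + 21*b^2*m^2 + 21*b^2*m + 4*b*m^3 + 4*b*m^2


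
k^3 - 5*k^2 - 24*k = k*(k - 8)*(k + 3)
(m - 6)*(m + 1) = m^2 - 5*m - 6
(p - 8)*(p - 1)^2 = p^3 - 10*p^2 + 17*p - 8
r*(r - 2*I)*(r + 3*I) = r^3 + I*r^2 + 6*r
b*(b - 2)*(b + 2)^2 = b^4 + 2*b^3 - 4*b^2 - 8*b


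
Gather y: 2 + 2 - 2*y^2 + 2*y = -2*y^2 + 2*y + 4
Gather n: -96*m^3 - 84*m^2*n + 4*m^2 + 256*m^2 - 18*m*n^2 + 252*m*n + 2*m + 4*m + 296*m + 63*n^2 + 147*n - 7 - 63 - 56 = -96*m^3 + 260*m^2 + 302*m + n^2*(63 - 18*m) + n*(-84*m^2 + 252*m + 147) - 126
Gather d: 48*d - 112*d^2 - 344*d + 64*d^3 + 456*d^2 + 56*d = 64*d^3 + 344*d^2 - 240*d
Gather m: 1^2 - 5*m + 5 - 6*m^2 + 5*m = 6 - 6*m^2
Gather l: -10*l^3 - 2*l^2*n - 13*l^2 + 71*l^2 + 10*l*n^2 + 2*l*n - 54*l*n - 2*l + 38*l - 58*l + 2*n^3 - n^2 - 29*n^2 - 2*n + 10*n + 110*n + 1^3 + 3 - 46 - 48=-10*l^3 + l^2*(58 - 2*n) + l*(10*n^2 - 52*n - 22) + 2*n^3 - 30*n^2 + 118*n - 90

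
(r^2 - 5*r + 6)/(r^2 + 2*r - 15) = (r - 2)/(r + 5)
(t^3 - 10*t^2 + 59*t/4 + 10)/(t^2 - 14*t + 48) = (t^2 - 2*t - 5/4)/(t - 6)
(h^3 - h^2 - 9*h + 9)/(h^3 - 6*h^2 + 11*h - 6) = (h + 3)/(h - 2)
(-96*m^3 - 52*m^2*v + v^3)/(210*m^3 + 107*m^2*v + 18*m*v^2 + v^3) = (-16*m^2 - 6*m*v + v^2)/(35*m^2 + 12*m*v + v^2)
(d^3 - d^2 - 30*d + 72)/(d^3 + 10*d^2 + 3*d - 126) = (d - 4)/(d + 7)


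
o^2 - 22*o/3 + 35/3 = (o - 5)*(o - 7/3)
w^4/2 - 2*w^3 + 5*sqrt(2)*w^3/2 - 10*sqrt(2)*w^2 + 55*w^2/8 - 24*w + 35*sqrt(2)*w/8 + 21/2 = (w/2 + sqrt(2))*(w - 7/2)*(w - 1/2)*(w + 3*sqrt(2))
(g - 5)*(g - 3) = g^2 - 8*g + 15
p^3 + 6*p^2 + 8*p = p*(p + 2)*(p + 4)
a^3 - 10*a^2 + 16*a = a*(a - 8)*(a - 2)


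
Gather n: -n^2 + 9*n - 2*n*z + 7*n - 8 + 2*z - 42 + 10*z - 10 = -n^2 + n*(16 - 2*z) + 12*z - 60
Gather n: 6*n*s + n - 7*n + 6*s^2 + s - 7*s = n*(6*s - 6) + 6*s^2 - 6*s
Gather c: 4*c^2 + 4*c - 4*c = 4*c^2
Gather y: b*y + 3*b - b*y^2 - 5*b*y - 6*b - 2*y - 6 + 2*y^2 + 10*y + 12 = -3*b + y^2*(2 - b) + y*(8 - 4*b) + 6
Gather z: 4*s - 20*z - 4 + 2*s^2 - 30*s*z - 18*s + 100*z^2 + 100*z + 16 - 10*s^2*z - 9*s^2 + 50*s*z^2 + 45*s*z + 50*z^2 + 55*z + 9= -7*s^2 - 14*s + z^2*(50*s + 150) + z*(-10*s^2 + 15*s + 135) + 21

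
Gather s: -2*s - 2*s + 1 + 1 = 2 - 4*s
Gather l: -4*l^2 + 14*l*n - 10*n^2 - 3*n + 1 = -4*l^2 + 14*l*n - 10*n^2 - 3*n + 1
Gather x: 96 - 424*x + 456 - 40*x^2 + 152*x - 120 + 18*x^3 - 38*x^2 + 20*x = 18*x^3 - 78*x^2 - 252*x + 432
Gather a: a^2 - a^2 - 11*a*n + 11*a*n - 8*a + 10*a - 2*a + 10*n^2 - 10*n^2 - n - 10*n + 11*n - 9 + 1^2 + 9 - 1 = 0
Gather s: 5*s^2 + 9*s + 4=5*s^2 + 9*s + 4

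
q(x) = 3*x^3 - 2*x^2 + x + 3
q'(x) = 9*x^2 - 4*x + 1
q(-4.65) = -346.53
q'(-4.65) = 214.20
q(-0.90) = -1.71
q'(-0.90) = 11.89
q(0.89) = 4.42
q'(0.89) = 4.57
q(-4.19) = -256.98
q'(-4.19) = 175.76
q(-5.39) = -530.27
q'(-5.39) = 284.03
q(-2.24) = -42.99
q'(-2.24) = 55.12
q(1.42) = 8.98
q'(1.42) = 13.47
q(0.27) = 3.18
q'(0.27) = 0.58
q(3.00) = 69.00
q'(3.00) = 70.00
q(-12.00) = -5481.00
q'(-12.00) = 1345.00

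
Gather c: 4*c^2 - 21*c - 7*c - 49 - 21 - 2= 4*c^2 - 28*c - 72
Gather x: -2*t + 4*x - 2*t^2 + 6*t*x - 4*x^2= -2*t^2 - 2*t - 4*x^2 + x*(6*t + 4)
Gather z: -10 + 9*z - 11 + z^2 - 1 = z^2 + 9*z - 22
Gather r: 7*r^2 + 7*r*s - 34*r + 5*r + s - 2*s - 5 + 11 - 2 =7*r^2 + r*(7*s - 29) - s + 4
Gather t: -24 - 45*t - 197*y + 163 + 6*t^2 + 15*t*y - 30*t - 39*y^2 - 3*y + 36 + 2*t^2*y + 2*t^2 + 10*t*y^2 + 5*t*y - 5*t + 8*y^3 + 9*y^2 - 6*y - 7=t^2*(2*y + 8) + t*(10*y^2 + 20*y - 80) + 8*y^3 - 30*y^2 - 206*y + 168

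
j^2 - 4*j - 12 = (j - 6)*(j + 2)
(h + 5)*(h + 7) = h^2 + 12*h + 35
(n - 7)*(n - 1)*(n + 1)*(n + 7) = n^4 - 50*n^2 + 49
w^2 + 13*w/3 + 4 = (w + 4/3)*(w + 3)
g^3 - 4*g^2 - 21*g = g*(g - 7)*(g + 3)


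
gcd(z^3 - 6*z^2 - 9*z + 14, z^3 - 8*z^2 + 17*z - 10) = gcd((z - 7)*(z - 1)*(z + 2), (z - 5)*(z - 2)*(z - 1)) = z - 1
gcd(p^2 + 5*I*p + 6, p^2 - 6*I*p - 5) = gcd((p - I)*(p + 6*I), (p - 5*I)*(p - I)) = p - I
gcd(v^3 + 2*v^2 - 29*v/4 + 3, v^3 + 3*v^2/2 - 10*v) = v + 4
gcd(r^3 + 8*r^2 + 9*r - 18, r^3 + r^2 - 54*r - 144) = r^2 + 9*r + 18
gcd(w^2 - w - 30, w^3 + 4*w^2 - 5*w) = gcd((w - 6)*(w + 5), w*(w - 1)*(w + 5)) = w + 5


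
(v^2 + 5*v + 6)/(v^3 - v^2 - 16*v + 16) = (v^2 + 5*v + 6)/(v^3 - v^2 - 16*v + 16)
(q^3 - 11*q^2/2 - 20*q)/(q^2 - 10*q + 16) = q*(2*q + 5)/(2*(q - 2))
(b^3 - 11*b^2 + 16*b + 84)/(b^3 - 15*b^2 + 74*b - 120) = (b^2 - 5*b - 14)/(b^2 - 9*b + 20)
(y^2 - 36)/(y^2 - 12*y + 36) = (y + 6)/(y - 6)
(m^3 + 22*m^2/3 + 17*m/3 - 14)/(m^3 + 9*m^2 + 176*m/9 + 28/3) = 3*(m - 1)/(3*m + 2)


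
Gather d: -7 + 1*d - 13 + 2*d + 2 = 3*d - 18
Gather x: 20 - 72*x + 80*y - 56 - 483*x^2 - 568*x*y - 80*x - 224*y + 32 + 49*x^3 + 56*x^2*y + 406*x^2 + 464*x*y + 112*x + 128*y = 49*x^3 + x^2*(56*y - 77) + x*(-104*y - 40) - 16*y - 4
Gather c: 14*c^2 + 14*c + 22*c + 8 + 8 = 14*c^2 + 36*c + 16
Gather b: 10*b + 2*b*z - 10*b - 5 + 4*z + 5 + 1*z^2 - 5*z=2*b*z + z^2 - z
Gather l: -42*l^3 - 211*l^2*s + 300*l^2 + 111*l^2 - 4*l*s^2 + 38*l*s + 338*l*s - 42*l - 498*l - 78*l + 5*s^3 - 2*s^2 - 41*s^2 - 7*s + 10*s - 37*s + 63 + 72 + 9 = -42*l^3 + l^2*(411 - 211*s) + l*(-4*s^2 + 376*s - 618) + 5*s^3 - 43*s^2 - 34*s + 144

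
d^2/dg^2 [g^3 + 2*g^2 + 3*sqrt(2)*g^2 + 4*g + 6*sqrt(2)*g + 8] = 6*g + 4 + 6*sqrt(2)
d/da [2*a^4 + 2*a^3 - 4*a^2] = 2*a*(4*a^2 + 3*a - 4)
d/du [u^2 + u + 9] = 2*u + 1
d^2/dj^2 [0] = 0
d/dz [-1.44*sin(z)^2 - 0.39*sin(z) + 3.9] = -(2.88*sin(z) + 0.39)*cos(z)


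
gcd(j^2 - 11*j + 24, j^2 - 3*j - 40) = j - 8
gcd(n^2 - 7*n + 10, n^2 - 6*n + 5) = n - 5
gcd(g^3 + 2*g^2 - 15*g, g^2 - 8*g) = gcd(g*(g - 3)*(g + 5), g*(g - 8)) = g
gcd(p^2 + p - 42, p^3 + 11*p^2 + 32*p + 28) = p + 7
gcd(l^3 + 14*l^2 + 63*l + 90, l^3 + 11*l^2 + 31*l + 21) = l + 3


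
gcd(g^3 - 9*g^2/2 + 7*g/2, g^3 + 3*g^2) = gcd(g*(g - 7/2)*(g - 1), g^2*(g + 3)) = g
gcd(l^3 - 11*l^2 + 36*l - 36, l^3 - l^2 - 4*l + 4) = l - 2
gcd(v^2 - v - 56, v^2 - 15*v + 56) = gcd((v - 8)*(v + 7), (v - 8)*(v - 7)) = v - 8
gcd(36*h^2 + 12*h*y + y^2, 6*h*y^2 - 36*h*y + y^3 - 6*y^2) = 6*h + y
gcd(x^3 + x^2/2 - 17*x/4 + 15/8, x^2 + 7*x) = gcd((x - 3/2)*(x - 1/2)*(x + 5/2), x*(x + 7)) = 1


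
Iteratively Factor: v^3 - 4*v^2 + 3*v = (v - 3)*(v^2 - v) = v*(v - 3)*(v - 1)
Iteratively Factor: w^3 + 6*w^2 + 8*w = (w)*(w^2 + 6*w + 8) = w*(w + 4)*(w + 2)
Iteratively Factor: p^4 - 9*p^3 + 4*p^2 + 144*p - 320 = (p + 4)*(p^3 - 13*p^2 + 56*p - 80) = (p - 4)*(p + 4)*(p^2 - 9*p + 20) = (p - 5)*(p - 4)*(p + 4)*(p - 4)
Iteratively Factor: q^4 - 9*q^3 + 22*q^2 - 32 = (q - 4)*(q^3 - 5*q^2 + 2*q + 8) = (q - 4)*(q + 1)*(q^2 - 6*q + 8) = (q - 4)*(q - 2)*(q + 1)*(q - 4)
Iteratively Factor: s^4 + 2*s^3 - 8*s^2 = (s)*(s^3 + 2*s^2 - 8*s) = s^2*(s^2 + 2*s - 8) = s^2*(s - 2)*(s + 4)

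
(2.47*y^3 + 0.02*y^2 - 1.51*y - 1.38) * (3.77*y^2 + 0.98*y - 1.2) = 9.3119*y^5 + 2.496*y^4 - 8.6371*y^3 - 6.7064*y^2 + 0.4596*y + 1.656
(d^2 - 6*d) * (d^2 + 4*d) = d^4 - 2*d^3 - 24*d^2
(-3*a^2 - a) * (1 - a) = 3*a^3 - 2*a^2 - a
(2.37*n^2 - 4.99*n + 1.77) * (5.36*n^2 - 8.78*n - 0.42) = 12.7032*n^4 - 47.555*n^3 + 52.304*n^2 - 13.4448*n - 0.7434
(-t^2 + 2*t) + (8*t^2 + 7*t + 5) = 7*t^2 + 9*t + 5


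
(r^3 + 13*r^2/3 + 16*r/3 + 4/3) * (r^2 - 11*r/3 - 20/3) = r^5 + 2*r^4/3 - 155*r^3/9 - 424*r^2/9 - 364*r/9 - 80/9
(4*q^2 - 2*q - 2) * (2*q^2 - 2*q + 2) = 8*q^4 - 12*q^3 + 8*q^2 - 4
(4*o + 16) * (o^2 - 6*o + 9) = 4*o^3 - 8*o^2 - 60*o + 144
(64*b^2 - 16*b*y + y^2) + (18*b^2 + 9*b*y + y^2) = 82*b^2 - 7*b*y + 2*y^2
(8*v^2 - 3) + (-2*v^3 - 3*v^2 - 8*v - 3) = -2*v^3 + 5*v^2 - 8*v - 6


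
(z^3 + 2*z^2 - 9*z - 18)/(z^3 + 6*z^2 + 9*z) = (z^2 - z - 6)/(z*(z + 3))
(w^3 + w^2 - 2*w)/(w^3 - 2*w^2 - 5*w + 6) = w/(w - 3)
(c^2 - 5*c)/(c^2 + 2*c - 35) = c/(c + 7)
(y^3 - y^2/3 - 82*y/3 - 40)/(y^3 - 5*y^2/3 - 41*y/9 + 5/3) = 3*(y^2 - 2*y - 24)/(3*y^2 - 10*y + 3)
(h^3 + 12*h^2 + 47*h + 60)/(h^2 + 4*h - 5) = (h^2 + 7*h + 12)/(h - 1)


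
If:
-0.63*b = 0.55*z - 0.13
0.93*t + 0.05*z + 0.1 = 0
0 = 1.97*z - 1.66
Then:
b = -0.53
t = -0.15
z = 0.84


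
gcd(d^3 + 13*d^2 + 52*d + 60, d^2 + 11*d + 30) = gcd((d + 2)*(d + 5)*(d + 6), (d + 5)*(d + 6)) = d^2 + 11*d + 30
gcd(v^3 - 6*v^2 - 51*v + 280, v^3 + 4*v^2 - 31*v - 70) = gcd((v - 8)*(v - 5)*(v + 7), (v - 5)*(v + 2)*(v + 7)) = v^2 + 2*v - 35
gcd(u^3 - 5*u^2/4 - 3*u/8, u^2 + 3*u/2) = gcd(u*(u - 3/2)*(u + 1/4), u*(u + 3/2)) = u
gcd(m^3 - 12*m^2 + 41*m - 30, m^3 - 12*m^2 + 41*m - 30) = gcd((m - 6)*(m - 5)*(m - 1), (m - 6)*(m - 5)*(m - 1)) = m^3 - 12*m^2 + 41*m - 30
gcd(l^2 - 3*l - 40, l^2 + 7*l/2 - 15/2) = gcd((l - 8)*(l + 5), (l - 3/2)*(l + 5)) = l + 5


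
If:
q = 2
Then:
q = 2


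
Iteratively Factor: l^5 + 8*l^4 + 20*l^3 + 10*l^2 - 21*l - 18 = (l - 1)*(l^4 + 9*l^3 + 29*l^2 + 39*l + 18) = (l - 1)*(l + 3)*(l^3 + 6*l^2 + 11*l + 6) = (l - 1)*(l + 3)^2*(l^2 + 3*l + 2) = (l - 1)*(l + 1)*(l + 3)^2*(l + 2)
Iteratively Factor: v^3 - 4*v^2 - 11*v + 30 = (v - 5)*(v^2 + v - 6) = (v - 5)*(v + 3)*(v - 2)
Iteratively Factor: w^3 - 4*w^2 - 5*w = (w + 1)*(w^2 - 5*w) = w*(w + 1)*(w - 5)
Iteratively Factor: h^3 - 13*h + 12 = (h - 3)*(h^2 + 3*h - 4) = (h - 3)*(h - 1)*(h + 4)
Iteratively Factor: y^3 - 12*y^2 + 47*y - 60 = (y - 4)*(y^2 - 8*y + 15) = (y - 5)*(y - 4)*(y - 3)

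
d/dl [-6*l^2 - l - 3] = -12*l - 1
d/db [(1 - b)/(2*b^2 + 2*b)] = (b^2 - 2*b - 1)/(2*b^2*(b^2 + 2*b + 1))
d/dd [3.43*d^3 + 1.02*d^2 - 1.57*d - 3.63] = 10.29*d^2 + 2.04*d - 1.57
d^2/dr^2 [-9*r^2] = -18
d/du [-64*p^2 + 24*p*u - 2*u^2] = 24*p - 4*u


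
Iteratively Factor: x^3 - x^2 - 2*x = (x)*(x^2 - x - 2) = x*(x - 2)*(x + 1)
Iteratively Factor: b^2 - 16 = (b + 4)*(b - 4)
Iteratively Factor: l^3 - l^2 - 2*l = (l - 2)*(l^2 + l) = l*(l - 2)*(l + 1)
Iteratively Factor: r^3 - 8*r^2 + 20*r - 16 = (r - 4)*(r^2 - 4*r + 4) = (r - 4)*(r - 2)*(r - 2)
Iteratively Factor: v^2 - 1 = (v + 1)*(v - 1)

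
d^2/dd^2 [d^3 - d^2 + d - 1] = 6*d - 2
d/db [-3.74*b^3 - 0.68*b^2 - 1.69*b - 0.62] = -11.22*b^2 - 1.36*b - 1.69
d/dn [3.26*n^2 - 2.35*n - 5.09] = 6.52*n - 2.35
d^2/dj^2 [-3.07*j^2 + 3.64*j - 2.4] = -6.14000000000000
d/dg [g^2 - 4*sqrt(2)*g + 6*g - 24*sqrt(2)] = 2*g - 4*sqrt(2) + 6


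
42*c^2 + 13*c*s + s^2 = (6*c + s)*(7*c + s)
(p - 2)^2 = p^2 - 4*p + 4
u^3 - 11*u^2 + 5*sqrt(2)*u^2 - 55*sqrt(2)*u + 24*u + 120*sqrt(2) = (u - 8)*(u - 3)*(u + 5*sqrt(2))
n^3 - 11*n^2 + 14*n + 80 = (n - 8)*(n - 5)*(n + 2)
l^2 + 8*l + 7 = (l + 1)*(l + 7)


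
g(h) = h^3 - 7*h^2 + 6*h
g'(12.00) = 270.00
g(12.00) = 792.00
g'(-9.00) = 375.00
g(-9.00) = -1350.00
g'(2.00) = -10.00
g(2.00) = -8.00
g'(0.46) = 0.19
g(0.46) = 1.38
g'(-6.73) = 236.10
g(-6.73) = -662.25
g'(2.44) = -10.30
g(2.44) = -12.51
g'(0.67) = -2.03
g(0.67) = 1.18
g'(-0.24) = 9.53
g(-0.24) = -1.86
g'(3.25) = -7.81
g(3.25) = -20.11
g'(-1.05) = 24.01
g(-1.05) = -15.18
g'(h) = 3*h^2 - 14*h + 6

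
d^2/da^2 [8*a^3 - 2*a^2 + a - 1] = 48*a - 4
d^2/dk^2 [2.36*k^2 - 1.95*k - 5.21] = 4.72000000000000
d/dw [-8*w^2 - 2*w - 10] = -16*w - 2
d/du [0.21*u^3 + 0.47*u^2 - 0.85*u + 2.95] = 0.63*u^2 + 0.94*u - 0.85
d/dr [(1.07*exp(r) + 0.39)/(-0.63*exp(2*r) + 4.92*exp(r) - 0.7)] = (0.6741*exp(2*r) + 0.4914*exp(r) - 2.6678)*exp(r)/(0.3969*exp(4*r) - 6.1992*exp(3*r) + 25.0884*exp(2*r) - 6.888*exp(r) + 0.49)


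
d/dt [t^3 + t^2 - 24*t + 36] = 3*t^2 + 2*t - 24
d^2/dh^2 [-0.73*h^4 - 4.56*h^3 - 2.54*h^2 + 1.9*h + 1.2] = -8.76*h^2 - 27.36*h - 5.08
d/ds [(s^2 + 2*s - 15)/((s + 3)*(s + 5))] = 6/(s^2 + 6*s + 9)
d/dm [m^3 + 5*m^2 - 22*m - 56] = 3*m^2 + 10*m - 22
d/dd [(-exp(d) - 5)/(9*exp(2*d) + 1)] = (18*(exp(d) + 5)*exp(d) - 9*exp(2*d) - 1)*exp(d)/(9*exp(2*d) + 1)^2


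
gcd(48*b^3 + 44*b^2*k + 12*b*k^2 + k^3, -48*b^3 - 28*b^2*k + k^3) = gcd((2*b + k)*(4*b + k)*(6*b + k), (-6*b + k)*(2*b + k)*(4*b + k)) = 8*b^2 + 6*b*k + k^2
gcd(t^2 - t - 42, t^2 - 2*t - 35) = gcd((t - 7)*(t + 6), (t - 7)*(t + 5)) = t - 7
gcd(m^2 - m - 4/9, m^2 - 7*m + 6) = 1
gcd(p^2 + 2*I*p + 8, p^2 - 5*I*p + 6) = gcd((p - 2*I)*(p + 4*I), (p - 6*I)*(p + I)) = 1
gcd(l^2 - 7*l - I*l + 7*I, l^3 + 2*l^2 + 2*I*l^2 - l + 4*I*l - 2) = 1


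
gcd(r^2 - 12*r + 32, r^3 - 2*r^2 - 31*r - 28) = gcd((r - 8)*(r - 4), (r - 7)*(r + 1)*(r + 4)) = 1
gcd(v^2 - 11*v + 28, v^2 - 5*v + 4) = v - 4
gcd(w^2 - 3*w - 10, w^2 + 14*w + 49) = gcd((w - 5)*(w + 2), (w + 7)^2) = 1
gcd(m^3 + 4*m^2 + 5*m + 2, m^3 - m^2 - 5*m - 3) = m^2 + 2*m + 1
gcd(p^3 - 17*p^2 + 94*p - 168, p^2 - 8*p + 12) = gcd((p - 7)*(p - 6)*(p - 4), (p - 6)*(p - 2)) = p - 6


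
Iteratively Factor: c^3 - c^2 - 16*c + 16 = (c - 4)*(c^2 + 3*c - 4) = (c - 4)*(c - 1)*(c + 4)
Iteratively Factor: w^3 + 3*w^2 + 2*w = (w)*(w^2 + 3*w + 2) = w*(w + 1)*(w + 2)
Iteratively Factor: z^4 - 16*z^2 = (z)*(z^3 - 16*z) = z^2*(z^2 - 16) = z^2*(z - 4)*(z + 4)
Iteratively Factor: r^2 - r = (r)*(r - 1)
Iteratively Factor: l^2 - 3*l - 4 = (l + 1)*(l - 4)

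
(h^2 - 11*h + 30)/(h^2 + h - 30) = (h - 6)/(h + 6)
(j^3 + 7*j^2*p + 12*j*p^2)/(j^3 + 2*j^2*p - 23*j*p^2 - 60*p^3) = j/(j - 5*p)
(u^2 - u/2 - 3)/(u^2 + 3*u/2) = (u - 2)/u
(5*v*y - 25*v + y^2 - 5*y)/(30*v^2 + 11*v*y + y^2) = (y - 5)/(6*v + y)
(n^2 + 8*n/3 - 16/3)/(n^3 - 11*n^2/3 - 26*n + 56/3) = (3*n - 4)/(3*n^2 - 23*n + 14)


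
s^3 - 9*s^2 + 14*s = s*(s - 7)*(s - 2)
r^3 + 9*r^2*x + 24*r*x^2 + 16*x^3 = (r + x)*(r + 4*x)^2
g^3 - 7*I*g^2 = g^2*(g - 7*I)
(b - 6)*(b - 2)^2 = b^3 - 10*b^2 + 28*b - 24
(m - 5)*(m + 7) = m^2 + 2*m - 35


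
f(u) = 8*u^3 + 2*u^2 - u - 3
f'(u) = 24*u^2 + 4*u - 1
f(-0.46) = -2.90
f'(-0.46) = 2.24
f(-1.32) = -16.59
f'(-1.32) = 35.54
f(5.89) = 1695.19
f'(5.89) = 855.17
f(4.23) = 634.05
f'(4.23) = 445.35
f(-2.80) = -160.14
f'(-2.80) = 175.96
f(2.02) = 69.08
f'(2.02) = 105.01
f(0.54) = -1.70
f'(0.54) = 8.16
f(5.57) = 1435.95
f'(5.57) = 765.88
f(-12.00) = -13527.00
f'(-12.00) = 3407.00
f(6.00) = 1791.00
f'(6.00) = 887.00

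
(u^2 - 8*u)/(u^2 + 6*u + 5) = u*(u - 8)/(u^2 + 6*u + 5)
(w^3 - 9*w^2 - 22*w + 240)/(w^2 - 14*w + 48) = w + 5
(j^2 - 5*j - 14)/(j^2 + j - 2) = (j - 7)/(j - 1)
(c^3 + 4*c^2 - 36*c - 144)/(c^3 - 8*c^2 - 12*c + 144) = (c + 6)/(c - 6)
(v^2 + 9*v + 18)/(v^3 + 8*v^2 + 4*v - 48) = (v + 3)/(v^2 + 2*v - 8)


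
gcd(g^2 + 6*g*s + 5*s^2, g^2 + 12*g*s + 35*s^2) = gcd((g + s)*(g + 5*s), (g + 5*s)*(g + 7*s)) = g + 5*s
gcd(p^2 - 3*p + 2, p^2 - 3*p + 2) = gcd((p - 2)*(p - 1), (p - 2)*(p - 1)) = p^2 - 3*p + 2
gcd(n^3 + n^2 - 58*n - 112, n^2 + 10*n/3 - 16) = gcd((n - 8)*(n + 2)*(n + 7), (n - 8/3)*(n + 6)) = 1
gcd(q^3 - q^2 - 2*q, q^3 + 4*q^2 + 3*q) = q^2 + q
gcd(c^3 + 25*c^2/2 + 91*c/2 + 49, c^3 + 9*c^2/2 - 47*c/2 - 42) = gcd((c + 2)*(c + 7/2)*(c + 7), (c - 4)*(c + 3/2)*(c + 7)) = c + 7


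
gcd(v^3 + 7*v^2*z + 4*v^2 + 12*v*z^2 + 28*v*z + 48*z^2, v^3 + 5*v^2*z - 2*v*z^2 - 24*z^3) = v^2 + 7*v*z + 12*z^2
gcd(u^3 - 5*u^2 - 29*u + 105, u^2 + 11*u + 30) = u + 5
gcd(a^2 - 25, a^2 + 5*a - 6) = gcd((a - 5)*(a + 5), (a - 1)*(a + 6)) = 1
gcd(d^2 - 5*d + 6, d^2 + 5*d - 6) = 1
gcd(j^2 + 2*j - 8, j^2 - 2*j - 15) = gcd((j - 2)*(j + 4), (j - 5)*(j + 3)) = 1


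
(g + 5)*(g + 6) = g^2 + 11*g + 30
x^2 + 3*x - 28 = (x - 4)*(x + 7)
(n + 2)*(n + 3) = n^2 + 5*n + 6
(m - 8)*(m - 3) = m^2 - 11*m + 24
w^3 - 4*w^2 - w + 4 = (w - 4)*(w - 1)*(w + 1)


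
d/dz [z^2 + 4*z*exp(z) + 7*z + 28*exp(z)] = 4*z*exp(z) + 2*z + 32*exp(z) + 7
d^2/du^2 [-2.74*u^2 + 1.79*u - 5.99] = -5.48000000000000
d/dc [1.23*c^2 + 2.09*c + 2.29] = 2.46*c + 2.09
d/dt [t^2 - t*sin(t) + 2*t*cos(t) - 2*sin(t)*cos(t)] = -2*t*sin(t) - t*cos(t) + 2*t - sin(t) + 2*cos(t) - 2*cos(2*t)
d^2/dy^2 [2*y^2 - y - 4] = 4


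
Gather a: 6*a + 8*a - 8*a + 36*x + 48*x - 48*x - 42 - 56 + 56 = 6*a + 36*x - 42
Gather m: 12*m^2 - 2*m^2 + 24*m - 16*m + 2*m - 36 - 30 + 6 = 10*m^2 + 10*m - 60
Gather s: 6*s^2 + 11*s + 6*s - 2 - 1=6*s^2 + 17*s - 3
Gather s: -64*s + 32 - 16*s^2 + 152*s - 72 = -16*s^2 + 88*s - 40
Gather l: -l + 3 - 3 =-l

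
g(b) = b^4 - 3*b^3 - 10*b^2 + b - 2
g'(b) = 4*b^3 - 9*b^2 - 20*b + 1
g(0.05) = -1.98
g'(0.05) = -0.02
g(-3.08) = 77.70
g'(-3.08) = -139.65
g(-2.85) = 49.35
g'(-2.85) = -107.70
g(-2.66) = 31.11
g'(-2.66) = -84.76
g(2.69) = -77.71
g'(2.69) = -40.06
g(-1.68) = -9.71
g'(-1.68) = -9.77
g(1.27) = -20.40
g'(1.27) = -30.72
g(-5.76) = 1334.53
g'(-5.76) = -946.81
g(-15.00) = 58483.00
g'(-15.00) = -15224.00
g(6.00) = 292.00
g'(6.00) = 421.00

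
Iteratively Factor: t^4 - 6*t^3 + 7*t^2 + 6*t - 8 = (t - 4)*(t^3 - 2*t^2 - t + 2) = (t - 4)*(t - 1)*(t^2 - t - 2) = (t - 4)*(t - 1)*(t + 1)*(t - 2)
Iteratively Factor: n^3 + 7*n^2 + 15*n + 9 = (n + 3)*(n^2 + 4*n + 3) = (n + 3)^2*(n + 1)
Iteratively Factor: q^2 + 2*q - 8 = (q + 4)*(q - 2)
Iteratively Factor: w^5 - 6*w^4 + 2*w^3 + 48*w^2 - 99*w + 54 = (w - 3)*(w^4 - 3*w^3 - 7*w^2 + 27*w - 18) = (w - 3)^2*(w^3 - 7*w + 6) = (w - 3)^2*(w - 1)*(w^2 + w - 6) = (w - 3)^2*(w - 2)*(w - 1)*(w + 3)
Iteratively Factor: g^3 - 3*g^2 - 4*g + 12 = (g - 2)*(g^2 - g - 6) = (g - 3)*(g - 2)*(g + 2)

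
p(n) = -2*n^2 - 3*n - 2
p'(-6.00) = 21.00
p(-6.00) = -56.00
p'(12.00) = -51.00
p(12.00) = -326.00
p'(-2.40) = 6.60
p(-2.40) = -6.32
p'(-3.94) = 12.76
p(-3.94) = -21.23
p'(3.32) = -16.28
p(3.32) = -34.00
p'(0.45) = -4.80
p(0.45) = -3.76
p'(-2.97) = 8.88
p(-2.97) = -10.73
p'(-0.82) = 0.28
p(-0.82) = -0.88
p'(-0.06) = -2.76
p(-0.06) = -1.83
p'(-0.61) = -0.56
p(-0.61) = -0.91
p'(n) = -4*n - 3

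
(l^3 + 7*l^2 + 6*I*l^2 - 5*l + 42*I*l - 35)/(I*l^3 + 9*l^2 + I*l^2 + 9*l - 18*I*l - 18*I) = (-I*l^3 + l^2*(6 - 7*I) + l*(42 + 5*I) + 35*I)/(l^3 + l^2*(1 - 9*I) - 9*l*(2 + I) - 18)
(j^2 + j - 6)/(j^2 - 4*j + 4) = (j + 3)/(j - 2)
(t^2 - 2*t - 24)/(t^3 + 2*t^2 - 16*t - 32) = (t - 6)/(t^2 - 2*t - 8)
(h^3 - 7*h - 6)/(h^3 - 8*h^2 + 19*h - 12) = (h^2 + 3*h + 2)/(h^2 - 5*h + 4)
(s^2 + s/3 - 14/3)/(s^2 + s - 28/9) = 3*(s - 2)/(3*s - 4)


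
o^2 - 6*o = o*(o - 6)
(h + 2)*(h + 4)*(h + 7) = h^3 + 13*h^2 + 50*h + 56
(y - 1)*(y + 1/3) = y^2 - 2*y/3 - 1/3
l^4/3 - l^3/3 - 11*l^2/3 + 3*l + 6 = (l/3 + 1)*(l - 3)*(l - 2)*(l + 1)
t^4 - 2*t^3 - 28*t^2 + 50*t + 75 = (t - 5)*(t - 3)*(t + 1)*(t + 5)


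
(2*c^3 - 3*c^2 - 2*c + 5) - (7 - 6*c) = 2*c^3 - 3*c^2 + 4*c - 2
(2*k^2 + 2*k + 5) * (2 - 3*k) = -6*k^3 - 2*k^2 - 11*k + 10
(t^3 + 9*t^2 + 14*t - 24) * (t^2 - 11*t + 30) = t^5 - 2*t^4 - 55*t^3 + 92*t^2 + 684*t - 720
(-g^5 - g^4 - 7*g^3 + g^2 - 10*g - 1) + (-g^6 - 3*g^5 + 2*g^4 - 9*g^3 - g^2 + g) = -g^6 - 4*g^5 + g^4 - 16*g^3 - 9*g - 1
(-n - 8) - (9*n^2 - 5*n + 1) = -9*n^2 + 4*n - 9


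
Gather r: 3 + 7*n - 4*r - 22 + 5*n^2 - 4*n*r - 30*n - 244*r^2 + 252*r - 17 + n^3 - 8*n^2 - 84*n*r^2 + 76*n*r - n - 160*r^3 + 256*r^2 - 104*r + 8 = n^3 - 3*n^2 - 24*n - 160*r^3 + r^2*(12 - 84*n) + r*(72*n + 144) - 28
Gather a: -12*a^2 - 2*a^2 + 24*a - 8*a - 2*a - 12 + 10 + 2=-14*a^2 + 14*a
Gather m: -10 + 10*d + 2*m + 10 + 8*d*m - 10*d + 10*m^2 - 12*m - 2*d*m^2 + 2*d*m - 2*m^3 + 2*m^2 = -2*m^3 + m^2*(12 - 2*d) + m*(10*d - 10)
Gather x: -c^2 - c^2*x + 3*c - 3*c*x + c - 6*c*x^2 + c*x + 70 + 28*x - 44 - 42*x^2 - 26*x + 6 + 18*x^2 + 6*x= -c^2 + 4*c + x^2*(-6*c - 24) + x*(-c^2 - 2*c + 8) + 32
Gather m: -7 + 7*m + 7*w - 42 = 7*m + 7*w - 49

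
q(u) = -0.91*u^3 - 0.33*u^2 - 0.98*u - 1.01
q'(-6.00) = -95.30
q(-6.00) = 189.55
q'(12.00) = -402.02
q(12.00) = -1632.77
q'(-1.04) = -3.25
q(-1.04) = 0.68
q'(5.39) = -83.85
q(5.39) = -158.38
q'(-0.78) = -2.13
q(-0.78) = -0.01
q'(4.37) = -56.00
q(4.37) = -87.54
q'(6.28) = -112.79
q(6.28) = -245.56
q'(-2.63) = -18.13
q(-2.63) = 15.84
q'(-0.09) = -0.94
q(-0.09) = -0.92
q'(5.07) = -74.50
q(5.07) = -133.06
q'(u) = -2.73*u^2 - 0.66*u - 0.98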